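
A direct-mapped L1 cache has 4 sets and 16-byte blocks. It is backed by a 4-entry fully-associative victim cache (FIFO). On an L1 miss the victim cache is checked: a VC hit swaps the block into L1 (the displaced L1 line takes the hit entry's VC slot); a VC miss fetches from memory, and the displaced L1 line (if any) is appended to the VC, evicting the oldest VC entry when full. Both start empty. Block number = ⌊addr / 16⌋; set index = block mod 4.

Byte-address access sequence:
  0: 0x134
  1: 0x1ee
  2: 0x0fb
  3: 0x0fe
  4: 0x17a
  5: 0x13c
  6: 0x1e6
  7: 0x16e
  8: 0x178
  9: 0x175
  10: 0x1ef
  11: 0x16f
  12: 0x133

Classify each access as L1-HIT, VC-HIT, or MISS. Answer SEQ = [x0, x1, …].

SEQ = [MISS, MISS, MISS, L1-HIT, MISS, VC-HIT, L1-HIT, MISS, VC-HIT, L1-HIT, VC-HIT, VC-HIT, VC-HIT]

  [0] addr=0x134 blk=19 s=3: MISS | VC []
  [1] addr=0x1ee blk=30 s=2: MISS | VC []
  [2] addr=0xfb blk=15 s=3: MISS | VC [19]
  [3] addr=0xfe blk=15 s=3: L1-HIT | VC [19]
  [4] addr=0x17a blk=23 s=3: MISS | VC [19, 15]
  [5] addr=0x13c blk=19 s=3: VC-HIT | VC [23, 15]
  [6] addr=0x1e6 blk=30 s=2: L1-HIT | VC [23, 15]
  [7] addr=0x16e blk=22 s=2: MISS | VC [23, 15, 30]
  [8] addr=0x178 blk=23 s=3: VC-HIT | VC [19, 15, 30]
  [9] addr=0x175 blk=23 s=3: L1-HIT | VC [19, 15, 30]
  [10] addr=0x1ef blk=30 s=2: VC-HIT | VC [19, 15, 22]
  [11] addr=0x16f blk=22 s=2: VC-HIT | VC [19, 15, 30]
  [12] addr=0x133 blk=19 s=3: VC-HIT | VC [23, 15, 30]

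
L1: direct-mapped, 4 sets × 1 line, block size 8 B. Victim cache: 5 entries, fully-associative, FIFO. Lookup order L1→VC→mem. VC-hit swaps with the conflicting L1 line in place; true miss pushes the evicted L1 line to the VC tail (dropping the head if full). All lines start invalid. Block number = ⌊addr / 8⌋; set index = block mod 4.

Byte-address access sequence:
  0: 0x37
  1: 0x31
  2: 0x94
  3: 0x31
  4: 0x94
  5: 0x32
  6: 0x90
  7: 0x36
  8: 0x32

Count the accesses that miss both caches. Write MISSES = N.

#0 0x37→b6/s2 MISS; vc=[]
#1 0x31→b6/s2 L1-HIT; vc=[]
#2 0x94→b18/s2 MISS; vc=[6]
#3 0x31→b6/s2 VC-HIT; vc=[18]
#4 0x94→b18/s2 VC-HIT; vc=[6]
#5 0x32→b6/s2 VC-HIT; vc=[18]
#6 0x90→b18/s2 VC-HIT; vc=[6]
#7 0x36→b6/s2 VC-HIT; vc=[18]
#8 0x32→b6/s2 L1-HIT; vc=[18]

MISSES = 2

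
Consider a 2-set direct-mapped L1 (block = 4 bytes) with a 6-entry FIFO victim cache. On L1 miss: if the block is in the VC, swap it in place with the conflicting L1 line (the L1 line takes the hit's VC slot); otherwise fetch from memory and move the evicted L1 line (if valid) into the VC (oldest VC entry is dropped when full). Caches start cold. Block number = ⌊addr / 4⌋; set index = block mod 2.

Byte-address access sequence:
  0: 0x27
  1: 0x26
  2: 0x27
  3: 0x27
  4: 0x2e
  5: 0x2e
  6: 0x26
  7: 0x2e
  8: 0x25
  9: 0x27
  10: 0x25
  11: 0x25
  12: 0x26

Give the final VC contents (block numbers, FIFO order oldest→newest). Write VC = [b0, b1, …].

#0 0x27→b9/s1 MISS; vc=[]
#1 0x26→b9/s1 L1-HIT; vc=[]
#2 0x27→b9/s1 L1-HIT; vc=[]
#3 0x27→b9/s1 L1-HIT; vc=[]
#4 0x2e→b11/s1 MISS; vc=[9]
#5 0x2e→b11/s1 L1-HIT; vc=[9]
#6 0x26→b9/s1 VC-HIT; vc=[11]
#7 0x2e→b11/s1 VC-HIT; vc=[9]
#8 0x25→b9/s1 VC-HIT; vc=[11]
#9 0x27→b9/s1 L1-HIT; vc=[11]
#10 0x25→b9/s1 L1-HIT; vc=[11]
#11 0x25→b9/s1 L1-HIT; vc=[11]
#12 0x26→b9/s1 L1-HIT; vc=[11]

VC = [11]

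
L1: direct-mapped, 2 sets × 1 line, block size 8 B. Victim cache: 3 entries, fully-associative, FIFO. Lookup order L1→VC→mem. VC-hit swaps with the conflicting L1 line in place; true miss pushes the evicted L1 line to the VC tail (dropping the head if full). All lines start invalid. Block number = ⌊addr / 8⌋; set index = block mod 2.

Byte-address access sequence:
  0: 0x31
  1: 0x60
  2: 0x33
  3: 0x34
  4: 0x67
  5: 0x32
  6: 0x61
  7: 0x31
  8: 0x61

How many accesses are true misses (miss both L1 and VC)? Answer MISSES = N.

MISSES = 2

#0 0x31→b6/s0 MISS; vc=[]
#1 0x60→b12/s0 MISS; vc=[6]
#2 0x33→b6/s0 VC-HIT; vc=[12]
#3 0x34→b6/s0 L1-HIT; vc=[12]
#4 0x67→b12/s0 VC-HIT; vc=[6]
#5 0x32→b6/s0 VC-HIT; vc=[12]
#6 0x61→b12/s0 VC-HIT; vc=[6]
#7 0x31→b6/s0 VC-HIT; vc=[12]
#8 0x61→b12/s0 VC-HIT; vc=[6]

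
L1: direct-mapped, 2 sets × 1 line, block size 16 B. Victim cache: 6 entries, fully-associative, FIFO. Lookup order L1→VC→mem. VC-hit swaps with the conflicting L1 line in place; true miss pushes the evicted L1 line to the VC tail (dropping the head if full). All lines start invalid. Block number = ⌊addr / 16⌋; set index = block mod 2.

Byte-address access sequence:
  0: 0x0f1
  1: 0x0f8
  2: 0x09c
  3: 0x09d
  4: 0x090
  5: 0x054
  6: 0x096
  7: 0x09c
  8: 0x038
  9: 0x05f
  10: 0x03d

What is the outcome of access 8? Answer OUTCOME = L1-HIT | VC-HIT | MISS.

OUTCOME = MISS

0: 0xf1 (blk 15, set 1) → MISS  vc=[]
1: 0xf8 (blk 15, set 1) → L1-HIT  vc=[]
2: 0x9c (blk 9, set 1) → MISS  vc=[15]
3: 0x9d (blk 9, set 1) → L1-HIT  vc=[15]
4: 0x90 (blk 9, set 1) → L1-HIT  vc=[15]
5: 0x54 (blk 5, set 1) → MISS  vc=[15, 9]
6: 0x96 (blk 9, set 1) → VC-HIT  vc=[15, 5]
7: 0x9c (blk 9, set 1) → L1-HIT  vc=[15, 5]
8: 0x38 (blk 3, set 1) → MISS  vc=[15, 5, 9]
9: 0x5f (blk 5, set 1) → VC-HIT  vc=[15, 3, 9]
10: 0x3d (blk 3, set 1) → VC-HIT  vc=[15, 5, 9]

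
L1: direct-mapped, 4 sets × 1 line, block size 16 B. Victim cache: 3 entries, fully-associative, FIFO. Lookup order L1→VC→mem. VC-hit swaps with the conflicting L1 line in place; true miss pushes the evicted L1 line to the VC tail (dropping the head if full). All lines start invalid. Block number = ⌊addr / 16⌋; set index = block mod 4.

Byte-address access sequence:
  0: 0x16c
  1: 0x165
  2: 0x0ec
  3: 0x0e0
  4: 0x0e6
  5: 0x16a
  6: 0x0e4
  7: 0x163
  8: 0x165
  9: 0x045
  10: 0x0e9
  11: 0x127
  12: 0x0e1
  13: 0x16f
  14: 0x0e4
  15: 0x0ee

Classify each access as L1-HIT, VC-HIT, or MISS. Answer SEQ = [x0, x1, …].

SEQ = [MISS, L1-HIT, MISS, L1-HIT, L1-HIT, VC-HIT, VC-HIT, VC-HIT, L1-HIT, MISS, VC-HIT, MISS, VC-HIT, VC-HIT, VC-HIT, L1-HIT]

  [0] addr=0x16c blk=22 s=2: MISS | VC []
  [1] addr=0x165 blk=22 s=2: L1-HIT | VC []
  [2] addr=0xec blk=14 s=2: MISS | VC [22]
  [3] addr=0xe0 blk=14 s=2: L1-HIT | VC [22]
  [4] addr=0xe6 blk=14 s=2: L1-HIT | VC [22]
  [5] addr=0x16a blk=22 s=2: VC-HIT | VC [14]
  [6] addr=0xe4 blk=14 s=2: VC-HIT | VC [22]
  [7] addr=0x163 blk=22 s=2: VC-HIT | VC [14]
  [8] addr=0x165 blk=22 s=2: L1-HIT | VC [14]
  [9] addr=0x45 blk=4 s=0: MISS | VC [14]
  [10] addr=0xe9 blk=14 s=2: VC-HIT | VC [22]
  [11] addr=0x127 blk=18 s=2: MISS | VC [22, 14]
  [12] addr=0xe1 blk=14 s=2: VC-HIT | VC [22, 18]
  [13] addr=0x16f blk=22 s=2: VC-HIT | VC [14, 18]
  [14] addr=0xe4 blk=14 s=2: VC-HIT | VC [22, 18]
  [15] addr=0xee blk=14 s=2: L1-HIT | VC [22, 18]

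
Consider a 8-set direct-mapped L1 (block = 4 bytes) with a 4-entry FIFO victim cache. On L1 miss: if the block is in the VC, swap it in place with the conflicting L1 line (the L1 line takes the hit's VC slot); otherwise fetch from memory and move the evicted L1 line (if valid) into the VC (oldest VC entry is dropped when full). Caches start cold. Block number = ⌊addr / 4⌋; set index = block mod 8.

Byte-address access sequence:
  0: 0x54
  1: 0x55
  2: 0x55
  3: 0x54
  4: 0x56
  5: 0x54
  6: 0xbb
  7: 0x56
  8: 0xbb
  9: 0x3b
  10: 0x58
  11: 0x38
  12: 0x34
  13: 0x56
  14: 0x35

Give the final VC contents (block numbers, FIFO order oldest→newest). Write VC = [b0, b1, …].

#0 0x54→b21/s5 MISS; vc=[]
#1 0x55→b21/s5 L1-HIT; vc=[]
#2 0x55→b21/s5 L1-HIT; vc=[]
#3 0x54→b21/s5 L1-HIT; vc=[]
#4 0x56→b21/s5 L1-HIT; vc=[]
#5 0x54→b21/s5 L1-HIT; vc=[]
#6 0xbb→b46/s6 MISS; vc=[]
#7 0x56→b21/s5 L1-HIT; vc=[]
#8 0xbb→b46/s6 L1-HIT; vc=[]
#9 0x3b→b14/s6 MISS; vc=[46]
#10 0x58→b22/s6 MISS; vc=[46,14]
#11 0x38→b14/s6 VC-HIT; vc=[46,22]
#12 0x34→b13/s5 MISS; vc=[46,22,21]
#13 0x56→b21/s5 VC-HIT; vc=[46,22,13]
#14 0x35→b13/s5 VC-HIT; vc=[46,22,21]

VC = [46, 22, 21]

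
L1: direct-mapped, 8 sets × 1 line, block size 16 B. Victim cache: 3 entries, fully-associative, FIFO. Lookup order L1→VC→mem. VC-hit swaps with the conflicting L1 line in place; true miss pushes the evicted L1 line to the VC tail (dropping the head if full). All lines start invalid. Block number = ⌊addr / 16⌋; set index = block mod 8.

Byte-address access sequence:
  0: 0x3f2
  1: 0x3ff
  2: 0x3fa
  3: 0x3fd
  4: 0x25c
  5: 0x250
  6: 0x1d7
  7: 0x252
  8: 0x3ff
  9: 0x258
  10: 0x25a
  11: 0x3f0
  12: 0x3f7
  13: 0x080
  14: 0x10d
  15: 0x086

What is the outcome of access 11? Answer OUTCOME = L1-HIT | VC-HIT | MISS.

0: 0x3f2 (blk 63, set 7) → MISS  vc=[]
1: 0x3ff (blk 63, set 7) → L1-HIT  vc=[]
2: 0x3fa (blk 63, set 7) → L1-HIT  vc=[]
3: 0x3fd (blk 63, set 7) → L1-HIT  vc=[]
4: 0x25c (blk 37, set 5) → MISS  vc=[]
5: 0x250 (blk 37, set 5) → L1-HIT  vc=[]
6: 0x1d7 (blk 29, set 5) → MISS  vc=[37]
7: 0x252 (blk 37, set 5) → VC-HIT  vc=[29]
8: 0x3ff (blk 63, set 7) → L1-HIT  vc=[29]
9: 0x258 (blk 37, set 5) → L1-HIT  vc=[29]
10: 0x25a (blk 37, set 5) → L1-HIT  vc=[29]
11: 0x3f0 (blk 63, set 7) → L1-HIT  vc=[29]
12: 0x3f7 (blk 63, set 7) → L1-HIT  vc=[29]
13: 0x80 (blk 8, set 0) → MISS  vc=[29]
14: 0x10d (blk 16, set 0) → MISS  vc=[29, 8]
15: 0x86 (blk 8, set 0) → VC-HIT  vc=[29, 16]

OUTCOME = L1-HIT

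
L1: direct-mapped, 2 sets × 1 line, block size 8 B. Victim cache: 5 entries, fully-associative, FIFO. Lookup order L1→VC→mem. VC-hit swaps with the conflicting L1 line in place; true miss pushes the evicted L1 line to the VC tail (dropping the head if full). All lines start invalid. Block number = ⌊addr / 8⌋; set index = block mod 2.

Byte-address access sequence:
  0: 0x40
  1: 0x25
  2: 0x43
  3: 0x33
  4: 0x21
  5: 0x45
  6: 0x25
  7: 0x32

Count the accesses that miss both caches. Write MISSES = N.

MISSES = 3

  [0] addr=0x40 blk=8 s=0: MISS | VC []
  [1] addr=0x25 blk=4 s=0: MISS | VC [8]
  [2] addr=0x43 blk=8 s=0: VC-HIT | VC [4]
  [3] addr=0x33 blk=6 s=0: MISS | VC [4, 8]
  [4] addr=0x21 blk=4 s=0: VC-HIT | VC [6, 8]
  [5] addr=0x45 blk=8 s=0: VC-HIT | VC [6, 4]
  [6] addr=0x25 blk=4 s=0: VC-HIT | VC [6, 8]
  [7] addr=0x32 blk=6 s=0: VC-HIT | VC [4, 8]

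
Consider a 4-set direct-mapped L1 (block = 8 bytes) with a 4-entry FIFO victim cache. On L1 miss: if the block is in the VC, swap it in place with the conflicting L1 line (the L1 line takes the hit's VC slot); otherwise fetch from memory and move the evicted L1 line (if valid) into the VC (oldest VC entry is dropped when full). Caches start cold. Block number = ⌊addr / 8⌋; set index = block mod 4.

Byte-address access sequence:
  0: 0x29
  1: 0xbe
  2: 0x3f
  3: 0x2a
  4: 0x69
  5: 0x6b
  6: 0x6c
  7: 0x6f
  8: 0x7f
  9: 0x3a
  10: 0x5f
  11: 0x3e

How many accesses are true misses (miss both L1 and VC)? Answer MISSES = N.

  [0] addr=0x29 blk=5 s=1: MISS | VC []
  [1] addr=0xbe blk=23 s=3: MISS | VC []
  [2] addr=0x3f blk=7 s=3: MISS | VC [23]
  [3] addr=0x2a blk=5 s=1: L1-HIT | VC [23]
  [4] addr=0x69 blk=13 s=1: MISS | VC [23, 5]
  [5] addr=0x6b blk=13 s=1: L1-HIT | VC [23, 5]
  [6] addr=0x6c blk=13 s=1: L1-HIT | VC [23, 5]
  [7] addr=0x6f blk=13 s=1: L1-HIT | VC [23, 5]
  [8] addr=0x7f blk=15 s=3: MISS | VC [23, 5, 7]
  [9] addr=0x3a blk=7 s=3: VC-HIT | VC [23, 5, 15]
  [10] addr=0x5f blk=11 s=3: MISS | VC [23, 5, 15, 7]
  [11] addr=0x3e blk=7 s=3: VC-HIT | VC [23, 5, 15, 11]

MISSES = 6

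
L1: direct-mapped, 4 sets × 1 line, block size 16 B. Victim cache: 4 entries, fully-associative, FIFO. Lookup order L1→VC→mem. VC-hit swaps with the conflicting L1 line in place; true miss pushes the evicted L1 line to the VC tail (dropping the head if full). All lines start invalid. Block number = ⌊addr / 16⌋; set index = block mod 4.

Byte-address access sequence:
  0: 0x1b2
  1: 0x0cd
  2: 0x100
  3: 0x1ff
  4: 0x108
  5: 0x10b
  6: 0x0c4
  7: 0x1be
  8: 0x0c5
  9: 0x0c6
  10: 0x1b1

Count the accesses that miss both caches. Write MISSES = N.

MISSES = 4

  [0] addr=0x1b2 blk=27 s=3: MISS | VC []
  [1] addr=0xcd blk=12 s=0: MISS | VC []
  [2] addr=0x100 blk=16 s=0: MISS | VC [12]
  [3] addr=0x1ff blk=31 s=3: MISS | VC [12, 27]
  [4] addr=0x108 blk=16 s=0: L1-HIT | VC [12, 27]
  [5] addr=0x10b blk=16 s=0: L1-HIT | VC [12, 27]
  [6] addr=0xc4 blk=12 s=0: VC-HIT | VC [16, 27]
  [7] addr=0x1be blk=27 s=3: VC-HIT | VC [16, 31]
  [8] addr=0xc5 blk=12 s=0: L1-HIT | VC [16, 31]
  [9] addr=0xc6 blk=12 s=0: L1-HIT | VC [16, 31]
  [10] addr=0x1b1 blk=27 s=3: L1-HIT | VC [16, 31]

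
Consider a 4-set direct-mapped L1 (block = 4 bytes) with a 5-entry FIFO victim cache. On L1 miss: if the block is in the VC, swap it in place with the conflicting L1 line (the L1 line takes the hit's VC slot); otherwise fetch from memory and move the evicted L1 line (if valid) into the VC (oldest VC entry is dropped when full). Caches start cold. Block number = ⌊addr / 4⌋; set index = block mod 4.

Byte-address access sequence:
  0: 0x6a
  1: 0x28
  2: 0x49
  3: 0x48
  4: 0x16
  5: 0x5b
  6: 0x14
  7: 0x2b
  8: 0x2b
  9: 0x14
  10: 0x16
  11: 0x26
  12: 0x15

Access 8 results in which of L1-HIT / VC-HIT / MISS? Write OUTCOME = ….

0: 0x6a (blk 26, set 2) → MISS  vc=[]
1: 0x28 (blk 10, set 2) → MISS  vc=[26]
2: 0x49 (blk 18, set 2) → MISS  vc=[26, 10]
3: 0x48 (blk 18, set 2) → L1-HIT  vc=[26, 10]
4: 0x16 (blk 5, set 1) → MISS  vc=[26, 10]
5: 0x5b (blk 22, set 2) → MISS  vc=[26, 10, 18]
6: 0x14 (blk 5, set 1) → L1-HIT  vc=[26, 10, 18]
7: 0x2b (blk 10, set 2) → VC-HIT  vc=[26, 22, 18]
8: 0x2b (blk 10, set 2) → L1-HIT  vc=[26, 22, 18]
9: 0x14 (blk 5, set 1) → L1-HIT  vc=[26, 22, 18]
10: 0x16 (blk 5, set 1) → L1-HIT  vc=[26, 22, 18]
11: 0x26 (blk 9, set 1) → MISS  vc=[26, 22, 18, 5]
12: 0x15 (blk 5, set 1) → VC-HIT  vc=[26, 22, 18, 9]

OUTCOME = L1-HIT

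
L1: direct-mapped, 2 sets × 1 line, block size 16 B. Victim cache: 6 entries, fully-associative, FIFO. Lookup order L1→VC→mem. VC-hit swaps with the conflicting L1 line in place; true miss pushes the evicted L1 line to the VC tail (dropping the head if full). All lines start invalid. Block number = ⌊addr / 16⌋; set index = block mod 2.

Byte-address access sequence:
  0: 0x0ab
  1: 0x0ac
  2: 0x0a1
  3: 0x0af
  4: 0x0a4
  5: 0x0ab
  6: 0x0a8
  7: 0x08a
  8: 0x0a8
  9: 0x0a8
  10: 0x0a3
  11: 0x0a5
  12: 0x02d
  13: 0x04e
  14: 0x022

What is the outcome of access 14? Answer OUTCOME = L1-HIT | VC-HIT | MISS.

  [0] addr=0xab blk=10 s=0: MISS | VC []
  [1] addr=0xac blk=10 s=0: L1-HIT | VC []
  [2] addr=0xa1 blk=10 s=0: L1-HIT | VC []
  [3] addr=0xaf blk=10 s=0: L1-HIT | VC []
  [4] addr=0xa4 blk=10 s=0: L1-HIT | VC []
  [5] addr=0xab blk=10 s=0: L1-HIT | VC []
  [6] addr=0xa8 blk=10 s=0: L1-HIT | VC []
  [7] addr=0x8a blk=8 s=0: MISS | VC [10]
  [8] addr=0xa8 blk=10 s=0: VC-HIT | VC [8]
  [9] addr=0xa8 blk=10 s=0: L1-HIT | VC [8]
  [10] addr=0xa3 blk=10 s=0: L1-HIT | VC [8]
  [11] addr=0xa5 blk=10 s=0: L1-HIT | VC [8]
  [12] addr=0x2d blk=2 s=0: MISS | VC [8, 10]
  [13] addr=0x4e blk=4 s=0: MISS | VC [8, 10, 2]
  [14] addr=0x22 blk=2 s=0: VC-HIT | VC [8, 10, 4]

OUTCOME = VC-HIT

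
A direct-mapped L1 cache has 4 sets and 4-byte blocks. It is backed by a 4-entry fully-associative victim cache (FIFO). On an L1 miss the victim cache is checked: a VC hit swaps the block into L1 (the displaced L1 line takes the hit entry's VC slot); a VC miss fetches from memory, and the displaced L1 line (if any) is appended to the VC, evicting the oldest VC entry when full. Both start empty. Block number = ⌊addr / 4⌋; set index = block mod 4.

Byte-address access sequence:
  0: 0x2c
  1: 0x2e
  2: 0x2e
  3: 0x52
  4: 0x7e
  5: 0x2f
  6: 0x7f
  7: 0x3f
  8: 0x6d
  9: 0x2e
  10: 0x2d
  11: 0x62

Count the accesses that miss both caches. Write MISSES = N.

  [0] addr=0x2c blk=11 s=3: MISS | VC []
  [1] addr=0x2e blk=11 s=3: L1-HIT | VC []
  [2] addr=0x2e blk=11 s=3: L1-HIT | VC []
  [3] addr=0x52 blk=20 s=0: MISS | VC []
  [4] addr=0x7e blk=31 s=3: MISS | VC [11]
  [5] addr=0x2f blk=11 s=3: VC-HIT | VC [31]
  [6] addr=0x7f blk=31 s=3: VC-HIT | VC [11]
  [7] addr=0x3f blk=15 s=3: MISS | VC [11, 31]
  [8] addr=0x6d blk=27 s=3: MISS | VC [11, 31, 15]
  [9] addr=0x2e blk=11 s=3: VC-HIT | VC [27, 31, 15]
  [10] addr=0x2d blk=11 s=3: L1-HIT | VC [27, 31, 15]
  [11] addr=0x62 blk=24 s=0: MISS | VC [27, 31, 15, 20]

MISSES = 6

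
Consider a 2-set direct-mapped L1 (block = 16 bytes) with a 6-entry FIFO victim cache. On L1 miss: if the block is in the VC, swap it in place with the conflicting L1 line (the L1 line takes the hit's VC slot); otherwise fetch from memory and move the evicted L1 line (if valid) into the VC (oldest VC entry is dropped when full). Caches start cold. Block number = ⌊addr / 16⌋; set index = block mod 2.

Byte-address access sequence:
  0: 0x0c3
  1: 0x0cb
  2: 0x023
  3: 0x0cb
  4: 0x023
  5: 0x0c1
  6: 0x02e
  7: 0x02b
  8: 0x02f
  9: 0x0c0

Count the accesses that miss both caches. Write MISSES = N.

  [0] addr=0xc3 blk=12 s=0: MISS | VC []
  [1] addr=0xcb blk=12 s=0: L1-HIT | VC []
  [2] addr=0x23 blk=2 s=0: MISS | VC [12]
  [3] addr=0xcb blk=12 s=0: VC-HIT | VC [2]
  [4] addr=0x23 blk=2 s=0: VC-HIT | VC [12]
  [5] addr=0xc1 blk=12 s=0: VC-HIT | VC [2]
  [6] addr=0x2e blk=2 s=0: VC-HIT | VC [12]
  [7] addr=0x2b blk=2 s=0: L1-HIT | VC [12]
  [8] addr=0x2f blk=2 s=0: L1-HIT | VC [12]
  [9] addr=0xc0 blk=12 s=0: VC-HIT | VC [2]

MISSES = 2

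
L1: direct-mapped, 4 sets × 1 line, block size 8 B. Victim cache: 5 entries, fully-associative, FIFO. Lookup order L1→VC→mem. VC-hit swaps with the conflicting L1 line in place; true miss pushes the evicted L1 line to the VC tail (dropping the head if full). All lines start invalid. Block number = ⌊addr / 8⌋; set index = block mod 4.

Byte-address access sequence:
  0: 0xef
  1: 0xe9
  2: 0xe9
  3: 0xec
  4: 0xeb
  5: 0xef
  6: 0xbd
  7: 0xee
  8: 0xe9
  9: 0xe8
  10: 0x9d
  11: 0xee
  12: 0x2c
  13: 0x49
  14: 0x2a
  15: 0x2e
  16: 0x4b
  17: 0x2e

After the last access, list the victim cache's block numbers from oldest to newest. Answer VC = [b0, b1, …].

VC = [23, 29, 9]

#0 0xef→b29/s1 MISS; vc=[]
#1 0xe9→b29/s1 L1-HIT; vc=[]
#2 0xe9→b29/s1 L1-HIT; vc=[]
#3 0xec→b29/s1 L1-HIT; vc=[]
#4 0xeb→b29/s1 L1-HIT; vc=[]
#5 0xef→b29/s1 L1-HIT; vc=[]
#6 0xbd→b23/s3 MISS; vc=[]
#7 0xee→b29/s1 L1-HIT; vc=[]
#8 0xe9→b29/s1 L1-HIT; vc=[]
#9 0xe8→b29/s1 L1-HIT; vc=[]
#10 0x9d→b19/s3 MISS; vc=[23]
#11 0xee→b29/s1 L1-HIT; vc=[23]
#12 0x2c→b5/s1 MISS; vc=[23,29]
#13 0x49→b9/s1 MISS; vc=[23,29,5]
#14 0x2a→b5/s1 VC-HIT; vc=[23,29,9]
#15 0x2e→b5/s1 L1-HIT; vc=[23,29,9]
#16 0x4b→b9/s1 VC-HIT; vc=[23,29,5]
#17 0x2e→b5/s1 VC-HIT; vc=[23,29,9]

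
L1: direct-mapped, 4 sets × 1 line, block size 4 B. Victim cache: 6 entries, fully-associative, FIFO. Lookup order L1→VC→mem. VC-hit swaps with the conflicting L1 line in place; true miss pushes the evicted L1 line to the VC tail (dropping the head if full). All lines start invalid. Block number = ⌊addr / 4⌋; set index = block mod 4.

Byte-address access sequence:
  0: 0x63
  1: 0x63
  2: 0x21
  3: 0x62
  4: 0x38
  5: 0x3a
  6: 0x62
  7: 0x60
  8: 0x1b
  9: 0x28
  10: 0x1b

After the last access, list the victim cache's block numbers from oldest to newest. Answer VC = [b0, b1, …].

VC = [8, 14, 10]

  [0] addr=0x63 blk=24 s=0: MISS | VC []
  [1] addr=0x63 blk=24 s=0: L1-HIT | VC []
  [2] addr=0x21 blk=8 s=0: MISS | VC [24]
  [3] addr=0x62 blk=24 s=0: VC-HIT | VC [8]
  [4] addr=0x38 blk=14 s=2: MISS | VC [8]
  [5] addr=0x3a blk=14 s=2: L1-HIT | VC [8]
  [6] addr=0x62 blk=24 s=0: L1-HIT | VC [8]
  [7] addr=0x60 blk=24 s=0: L1-HIT | VC [8]
  [8] addr=0x1b blk=6 s=2: MISS | VC [8, 14]
  [9] addr=0x28 blk=10 s=2: MISS | VC [8, 14, 6]
  [10] addr=0x1b blk=6 s=2: VC-HIT | VC [8, 14, 10]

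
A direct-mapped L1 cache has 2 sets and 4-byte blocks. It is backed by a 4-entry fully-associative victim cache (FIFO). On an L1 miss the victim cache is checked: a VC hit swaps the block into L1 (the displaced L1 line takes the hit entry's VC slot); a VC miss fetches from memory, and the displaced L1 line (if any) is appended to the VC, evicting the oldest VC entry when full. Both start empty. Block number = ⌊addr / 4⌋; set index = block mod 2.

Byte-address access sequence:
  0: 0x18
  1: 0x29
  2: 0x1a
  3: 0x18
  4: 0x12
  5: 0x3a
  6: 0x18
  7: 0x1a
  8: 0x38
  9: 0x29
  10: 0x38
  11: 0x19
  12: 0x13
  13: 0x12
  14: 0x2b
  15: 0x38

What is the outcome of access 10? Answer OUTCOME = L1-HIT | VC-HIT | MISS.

#0 0x18→b6/s0 MISS; vc=[]
#1 0x29→b10/s0 MISS; vc=[6]
#2 0x1a→b6/s0 VC-HIT; vc=[10]
#3 0x18→b6/s0 L1-HIT; vc=[10]
#4 0x12→b4/s0 MISS; vc=[10,6]
#5 0x3a→b14/s0 MISS; vc=[10,6,4]
#6 0x18→b6/s0 VC-HIT; vc=[10,14,4]
#7 0x1a→b6/s0 L1-HIT; vc=[10,14,4]
#8 0x38→b14/s0 VC-HIT; vc=[10,6,4]
#9 0x29→b10/s0 VC-HIT; vc=[14,6,4]
#10 0x38→b14/s0 VC-HIT; vc=[10,6,4]
#11 0x19→b6/s0 VC-HIT; vc=[10,14,4]
#12 0x13→b4/s0 VC-HIT; vc=[10,14,6]
#13 0x12→b4/s0 L1-HIT; vc=[10,14,6]
#14 0x2b→b10/s0 VC-HIT; vc=[4,14,6]
#15 0x38→b14/s0 VC-HIT; vc=[4,10,6]

OUTCOME = VC-HIT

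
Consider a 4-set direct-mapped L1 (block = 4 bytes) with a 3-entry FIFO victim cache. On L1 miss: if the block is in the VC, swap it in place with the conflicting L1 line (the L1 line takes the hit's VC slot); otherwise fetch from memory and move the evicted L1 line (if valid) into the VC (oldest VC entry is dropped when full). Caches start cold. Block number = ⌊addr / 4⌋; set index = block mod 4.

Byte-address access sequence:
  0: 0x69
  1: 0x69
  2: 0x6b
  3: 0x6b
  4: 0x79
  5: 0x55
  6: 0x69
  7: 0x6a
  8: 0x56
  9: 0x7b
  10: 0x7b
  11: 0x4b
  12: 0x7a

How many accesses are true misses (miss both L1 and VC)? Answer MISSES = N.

MISSES = 4

#0 0x69→b26/s2 MISS; vc=[]
#1 0x69→b26/s2 L1-HIT; vc=[]
#2 0x6b→b26/s2 L1-HIT; vc=[]
#3 0x6b→b26/s2 L1-HIT; vc=[]
#4 0x79→b30/s2 MISS; vc=[26]
#5 0x55→b21/s1 MISS; vc=[26]
#6 0x69→b26/s2 VC-HIT; vc=[30]
#7 0x6a→b26/s2 L1-HIT; vc=[30]
#8 0x56→b21/s1 L1-HIT; vc=[30]
#9 0x7b→b30/s2 VC-HIT; vc=[26]
#10 0x7b→b30/s2 L1-HIT; vc=[26]
#11 0x4b→b18/s2 MISS; vc=[26,30]
#12 0x7a→b30/s2 VC-HIT; vc=[26,18]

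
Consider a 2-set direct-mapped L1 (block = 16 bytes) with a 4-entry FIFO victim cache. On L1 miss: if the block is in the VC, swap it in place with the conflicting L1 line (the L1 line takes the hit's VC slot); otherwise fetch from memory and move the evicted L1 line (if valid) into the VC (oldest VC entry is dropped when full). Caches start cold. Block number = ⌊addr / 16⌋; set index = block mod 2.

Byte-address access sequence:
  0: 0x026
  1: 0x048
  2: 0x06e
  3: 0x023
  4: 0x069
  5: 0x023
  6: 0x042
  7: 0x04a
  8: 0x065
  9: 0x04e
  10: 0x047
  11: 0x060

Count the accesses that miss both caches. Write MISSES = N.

  [0] addr=0x26 blk=2 s=0: MISS | VC []
  [1] addr=0x48 blk=4 s=0: MISS | VC [2]
  [2] addr=0x6e blk=6 s=0: MISS | VC [2, 4]
  [3] addr=0x23 blk=2 s=0: VC-HIT | VC [6, 4]
  [4] addr=0x69 blk=6 s=0: VC-HIT | VC [2, 4]
  [5] addr=0x23 blk=2 s=0: VC-HIT | VC [6, 4]
  [6] addr=0x42 blk=4 s=0: VC-HIT | VC [6, 2]
  [7] addr=0x4a blk=4 s=0: L1-HIT | VC [6, 2]
  [8] addr=0x65 blk=6 s=0: VC-HIT | VC [4, 2]
  [9] addr=0x4e blk=4 s=0: VC-HIT | VC [6, 2]
  [10] addr=0x47 blk=4 s=0: L1-HIT | VC [6, 2]
  [11] addr=0x60 blk=6 s=0: VC-HIT | VC [4, 2]

MISSES = 3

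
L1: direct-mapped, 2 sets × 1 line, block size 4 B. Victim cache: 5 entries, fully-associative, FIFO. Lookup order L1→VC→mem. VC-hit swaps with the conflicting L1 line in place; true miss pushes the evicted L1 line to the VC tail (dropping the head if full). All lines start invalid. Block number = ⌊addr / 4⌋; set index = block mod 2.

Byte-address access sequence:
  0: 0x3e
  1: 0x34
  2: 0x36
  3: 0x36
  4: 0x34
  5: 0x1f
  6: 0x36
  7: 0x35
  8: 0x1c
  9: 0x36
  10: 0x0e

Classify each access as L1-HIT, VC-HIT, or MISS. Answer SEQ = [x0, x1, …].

SEQ = [MISS, MISS, L1-HIT, L1-HIT, L1-HIT, MISS, VC-HIT, L1-HIT, VC-HIT, VC-HIT, MISS]

#0 0x3e→b15/s1 MISS; vc=[]
#1 0x34→b13/s1 MISS; vc=[15]
#2 0x36→b13/s1 L1-HIT; vc=[15]
#3 0x36→b13/s1 L1-HIT; vc=[15]
#4 0x34→b13/s1 L1-HIT; vc=[15]
#5 0x1f→b7/s1 MISS; vc=[15,13]
#6 0x36→b13/s1 VC-HIT; vc=[15,7]
#7 0x35→b13/s1 L1-HIT; vc=[15,7]
#8 0x1c→b7/s1 VC-HIT; vc=[15,13]
#9 0x36→b13/s1 VC-HIT; vc=[15,7]
#10 0xe→b3/s1 MISS; vc=[15,7,13]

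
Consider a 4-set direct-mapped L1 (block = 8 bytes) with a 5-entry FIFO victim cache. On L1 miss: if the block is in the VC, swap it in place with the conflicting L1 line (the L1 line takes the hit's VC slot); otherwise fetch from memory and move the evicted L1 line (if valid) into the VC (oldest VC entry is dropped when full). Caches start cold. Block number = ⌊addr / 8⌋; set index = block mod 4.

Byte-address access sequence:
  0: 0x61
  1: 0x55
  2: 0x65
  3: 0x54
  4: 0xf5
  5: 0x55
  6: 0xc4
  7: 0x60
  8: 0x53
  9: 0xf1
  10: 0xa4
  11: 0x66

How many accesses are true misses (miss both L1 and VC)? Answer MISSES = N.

MISSES = 5

0: 0x61 (blk 12, set 0) → MISS  vc=[]
1: 0x55 (blk 10, set 2) → MISS  vc=[]
2: 0x65 (blk 12, set 0) → L1-HIT  vc=[]
3: 0x54 (blk 10, set 2) → L1-HIT  vc=[]
4: 0xf5 (blk 30, set 2) → MISS  vc=[10]
5: 0x55 (blk 10, set 2) → VC-HIT  vc=[30]
6: 0xc4 (blk 24, set 0) → MISS  vc=[30, 12]
7: 0x60 (blk 12, set 0) → VC-HIT  vc=[30, 24]
8: 0x53 (blk 10, set 2) → L1-HIT  vc=[30, 24]
9: 0xf1 (blk 30, set 2) → VC-HIT  vc=[10, 24]
10: 0xa4 (blk 20, set 0) → MISS  vc=[10, 24, 12]
11: 0x66 (blk 12, set 0) → VC-HIT  vc=[10, 24, 20]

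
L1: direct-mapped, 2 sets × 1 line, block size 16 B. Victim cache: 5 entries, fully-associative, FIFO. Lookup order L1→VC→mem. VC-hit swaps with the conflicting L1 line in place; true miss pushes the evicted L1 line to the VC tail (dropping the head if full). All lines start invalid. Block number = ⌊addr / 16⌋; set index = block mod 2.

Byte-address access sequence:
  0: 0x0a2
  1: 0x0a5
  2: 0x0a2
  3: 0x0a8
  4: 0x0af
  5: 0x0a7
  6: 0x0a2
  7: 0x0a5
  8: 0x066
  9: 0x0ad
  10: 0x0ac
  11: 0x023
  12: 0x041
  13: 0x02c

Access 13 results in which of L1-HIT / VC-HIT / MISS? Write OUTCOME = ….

#0 0xa2→b10/s0 MISS; vc=[]
#1 0xa5→b10/s0 L1-HIT; vc=[]
#2 0xa2→b10/s0 L1-HIT; vc=[]
#3 0xa8→b10/s0 L1-HIT; vc=[]
#4 0xaf→b10/s0 L1-HIT; vc=[]
#5 0xa7→b10/s0 L1-HIT; vc=[]
#6 0xa2→b10/s0 L1-HIT; vc=[]
#7 0xa5→b10/s0 L1-HIT; vc=[]
#8 0x66→b6/s0 MISS; vc=[10]
#9 0xad→b10/s0 VC-HIT; vc=[6]
#10 0xac→b10/s0 L1-HIT; vc=[6]
#11 0x23→b2/s0 MISS; vc=[6,10]
#12 0x41→b4/s0 MISS; vc=[6,10,2]
#13 0x2c→b2/s0 VC-HIT; vc=[6,10,4]

OUTCOME = VC-HIT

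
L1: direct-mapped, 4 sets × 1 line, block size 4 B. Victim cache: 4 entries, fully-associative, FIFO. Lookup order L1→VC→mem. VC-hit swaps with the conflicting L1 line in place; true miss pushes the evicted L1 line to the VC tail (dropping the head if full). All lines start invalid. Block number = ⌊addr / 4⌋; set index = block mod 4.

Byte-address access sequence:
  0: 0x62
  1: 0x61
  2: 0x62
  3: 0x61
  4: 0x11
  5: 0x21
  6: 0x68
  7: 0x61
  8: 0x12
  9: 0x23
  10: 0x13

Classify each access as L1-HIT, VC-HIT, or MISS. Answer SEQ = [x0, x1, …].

SEQ = [MISS, L1-HIT, L1-HIT, L1-HIT, MISS, MISS, MISS, VC-HIT, VC-HIT, VC-HIT, VC-HIT]

  [0] addr=0x62 blk=24 s=0: MISS | VC []
  [1] addr=0x61 blk=24 s=0: L1-HIT | VC []
  [2] addr=0x62 blk=24 s=0: L1-HIT | VC []
  [3] addr=0x61 blk=24 s=0: L1-HIT | VC []
  [4] addr=0x11 blk=4 s=0: MISS | VC [24]
  [5] addr=0x21 blk=8 s=0: MISS | VC [24, 4]
  [6] addr=0x68 blk=26 s=2: MISS | VC [24, 4]
  [7] addr=0x61 blk=24 s=0: VC-HIT | VC [8, 4]
  [8] addr=0x12 blk=4 s=0: VC-HIT | VC [8, 24]
  [9] addr=0x23 blk=8 s=0: VC-HIT | VC [4, 24]
  [10] addr=0x13 blk=4 s=0: VC-HIT | VC [8, 24]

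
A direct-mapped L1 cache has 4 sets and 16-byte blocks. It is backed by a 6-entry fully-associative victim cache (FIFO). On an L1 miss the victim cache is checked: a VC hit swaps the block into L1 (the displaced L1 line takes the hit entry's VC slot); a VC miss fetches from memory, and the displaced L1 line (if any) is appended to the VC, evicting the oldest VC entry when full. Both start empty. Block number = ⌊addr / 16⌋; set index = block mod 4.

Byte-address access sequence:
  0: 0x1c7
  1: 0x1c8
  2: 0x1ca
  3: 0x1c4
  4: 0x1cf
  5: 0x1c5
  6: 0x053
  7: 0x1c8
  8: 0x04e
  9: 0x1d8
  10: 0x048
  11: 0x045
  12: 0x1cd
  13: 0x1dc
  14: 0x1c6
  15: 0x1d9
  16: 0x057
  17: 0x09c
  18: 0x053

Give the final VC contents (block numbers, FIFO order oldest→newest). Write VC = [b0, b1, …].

0: 0x1c7 (blk 28, set 0) → MISS  vc=[]
1: 0x1c8 (blk 28, set 0) → L1-HIT  vc=[]
2: 0x1ca (blk 28, set 0) → L1-HIT  vc=[]
3: 0x1c4 (blk 28, set 0) → L1-HIT  vc=[]
4: 0x1cf (blk 28, set 0) → L1-HIT  vc=[]
5: 0x1c5 (blk 28, set 0) → L1-HIT  vc=[]
6: 0x53 (blk 5, set 1) → MISS  vc=[]
7: 0x1c8 (blk 28, set 0) → L1-HIT  vc=[]
8: 0x4e (blk 4, set 0) → MISS  vc=[28]
9: 0x1d8 (blk 29, set 1) → MISS  vc=[28, 5]
10: 0x48 (blk 4, set 0) → L1-HIT  vc=[28, 5]
11: 0x45 (blk 4, set 0) → L1-HIT  vc=[28, 5]
12: 0x1cd (blk 28, set 0) → VC-HIT  vc=[4, 5]
13: 0x1dc (blk 29, set 1) → L1-HIT  vc=[4, 5]
14: 0x1c6 (blk 28, set 0) → L1-HIT  vc=[4, 5]
15: 0x1d9 (blk 29, set 1) → L1-HIT  vc=[4, 5]
16: 0x57 (blk 5, set 1) → VC-HIT  vc=[4, 29]
17: 0x9c (blk 9, set 1) → MISS  vc=[4, 29, 5]
18: 0x53 (blk 5, set 1) → VC-HIT  vc=[4, 29, 9]

VC = [4, 29, 9]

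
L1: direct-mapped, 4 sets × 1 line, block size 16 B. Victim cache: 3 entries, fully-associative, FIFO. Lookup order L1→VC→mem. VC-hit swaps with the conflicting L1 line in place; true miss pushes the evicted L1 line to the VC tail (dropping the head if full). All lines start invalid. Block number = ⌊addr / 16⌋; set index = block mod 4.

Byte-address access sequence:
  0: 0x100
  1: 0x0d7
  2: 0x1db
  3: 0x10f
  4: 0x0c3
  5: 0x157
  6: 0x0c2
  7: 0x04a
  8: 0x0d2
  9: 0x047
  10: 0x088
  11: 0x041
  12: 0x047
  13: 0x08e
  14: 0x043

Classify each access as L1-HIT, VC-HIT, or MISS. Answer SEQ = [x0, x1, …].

SEQ = [MISS, MISS, MISS, L1-HIT, MISS, MISS, L1-HIT, MISS, MISS, L1-HIT, MISS, VC-HIT, L1-HIT, VC-HIT, VC-HIT]

  [0] addr=0x100 blk=16 s=0: MISS | VC []
  [1] addr=0xd7 blk=13 s=1: MISS | VC []
  [2] addr=0x1db blk=29 s=1: MISS | VC [13]
  [3] addr=0x10f blk=16 s=0: L1-HIT | VC [13]
  [4] addr=0xc3 blk=12 s=0: MISS | VC [13, 16]
  [5] addr=0x157 blk=21 s=1: MISS | VC [13, 16, 29]
  [6] addr=0xc2 blk=12 s=0: L1-HIT | VC [13, 16, 29]
  [7] addr=0x4a blk=4 s=0: MISS | VC [16, 29, 12]
  [8] addr=0xd2 blk=13 s=1: MISS | VC [29, 12, 21]
  [9] addr=0x47 blk=4 s=0: L1-HIT | VC [29, 12, 21]
  [10] addr=0x88 blk=8 s=0: MISS | VC [12, 21, 4]
  [11] addr=0x41 blk=4 s=0: VC-HIT | VC [12, 21, 8]
  [12] addr=0x47 blk=4 s=0: L1-HIT | VC [12, 21, 8]
  [13] addr=0x8e blk=8 s=0: VC-HIT | VC [12, 21, 4]
  [14] addr=0x43 blk=4 s=0: VC-HIT | VC [12, 21, 8]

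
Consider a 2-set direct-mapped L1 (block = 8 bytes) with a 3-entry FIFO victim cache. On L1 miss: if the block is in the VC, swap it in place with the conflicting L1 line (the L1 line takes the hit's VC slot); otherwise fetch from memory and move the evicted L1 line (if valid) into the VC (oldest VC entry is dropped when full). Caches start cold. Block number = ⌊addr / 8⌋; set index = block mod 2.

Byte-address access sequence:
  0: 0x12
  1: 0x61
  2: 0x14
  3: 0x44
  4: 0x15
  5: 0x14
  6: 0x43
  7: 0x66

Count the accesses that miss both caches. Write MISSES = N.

MISSES = 3

0: 0x12 (blk 2, set 0) → MISS  vc=[]
1: 0x61 (blk 12, set 0) → MISS  vc=[2]
2: 0x14 (blk 2, set 0) → VC-HIT  vc=[12]
3: 0x44 (blk 8, set 0) → MISS  vc=[12, 2]
4: 0x15 (blk 2, set 0) → VC-HIT  vc=[12, 8]
5: 0x14 (blk 2, set 0) → L1-HIT  vc=[12, 8]
6: 0x43 (blk 8, set 0) → VC-HIT  vc=[12, 2]
7: 0x66 (blk 12, set 0) → VC-HIT  vc=[8, 2]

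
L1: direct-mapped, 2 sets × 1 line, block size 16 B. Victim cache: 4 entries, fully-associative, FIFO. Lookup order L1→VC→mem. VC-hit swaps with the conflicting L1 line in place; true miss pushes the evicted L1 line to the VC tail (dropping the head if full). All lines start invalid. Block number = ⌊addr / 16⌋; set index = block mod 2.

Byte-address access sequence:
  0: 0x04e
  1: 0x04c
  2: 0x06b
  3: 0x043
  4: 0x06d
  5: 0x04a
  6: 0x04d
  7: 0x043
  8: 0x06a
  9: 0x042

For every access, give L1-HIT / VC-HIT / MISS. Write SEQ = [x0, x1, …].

#0 0x4e→b4/s0 MISS; vc=[]
#1 0x4c→b4/s0 L1-HIT; vc=[]
#2 0x6b→b6/s0 MISS; vc=[4]
#3 0x43→b4/s0 VC-HIT; vc=[6]
#4 0x6d→b6/s0 VC-HIT; vc=[4]
#5 0x4a→b4/s0 VC-HIT; vc=[6]
#6 0x4d→b4/s0 L1-HIT; vc=[6]
#7 0x43→b4/s0 L1-HIT; vc=[6]
#8 0x6a→b6/s0 VC-HIT; vc=[4]
#9 0x42→b4/s0 VC-HIT; vc=[6]

SEQ = [MISS, L1-HIT, MISS, VC-HIT, VC-HIT, VC-HIT, L1-HIT, L1-HIT, VC-HIT, VC-HIT]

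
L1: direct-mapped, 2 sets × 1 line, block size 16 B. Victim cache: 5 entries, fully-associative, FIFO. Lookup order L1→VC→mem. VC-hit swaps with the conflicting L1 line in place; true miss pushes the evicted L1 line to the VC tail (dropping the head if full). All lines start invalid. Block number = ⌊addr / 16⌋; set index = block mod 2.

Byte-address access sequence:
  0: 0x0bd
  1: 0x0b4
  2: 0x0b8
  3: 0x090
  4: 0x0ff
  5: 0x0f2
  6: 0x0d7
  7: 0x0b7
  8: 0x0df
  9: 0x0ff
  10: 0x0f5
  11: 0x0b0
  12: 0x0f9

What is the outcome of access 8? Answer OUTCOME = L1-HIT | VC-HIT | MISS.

OUTCOME = VC-HIT

0: 0xbd (blk 11, set 1) → MISS  vc=[]
1: 0xb4 (blk 11, set 1) → L1-HIT  vc=[]
2: 0xb8 (blk 11, set 1) → L1-HIT  vc=[]
3: 0x90 (blk 9, set 1) → MISS  vc=[11]
4: 0xff (blk 15, set 1) → MISS  vc=[11, 9]
5: 0xf2 (blk 15, set 1) → L1-HIT  vc=[11, 9]
6: 0xd7 (blk 13, set 1) → MISS  vc=[11, 9, 15]
7: 0xb7 (blk 11, set 1) → VC-HIT  vc=[13, 9, 15]
8: 0xdf (blk 13, set 1) → VC-HIT  vc=[11, 9, 15]
9: 0xff (blk 15, set 1) → VC-HIT  vc=[11, 9, 13]
10: 0xf5 (blk 15, set 1) → L1-HIT  vc=[11, 9, 13]
11: 0xb0 (blk 11, set 1) → VC-HIT  vc=[15, 9, 13]
12: 0xf9 (blk 15, set 1) → VC-HIT  vc=[11, 9, 13]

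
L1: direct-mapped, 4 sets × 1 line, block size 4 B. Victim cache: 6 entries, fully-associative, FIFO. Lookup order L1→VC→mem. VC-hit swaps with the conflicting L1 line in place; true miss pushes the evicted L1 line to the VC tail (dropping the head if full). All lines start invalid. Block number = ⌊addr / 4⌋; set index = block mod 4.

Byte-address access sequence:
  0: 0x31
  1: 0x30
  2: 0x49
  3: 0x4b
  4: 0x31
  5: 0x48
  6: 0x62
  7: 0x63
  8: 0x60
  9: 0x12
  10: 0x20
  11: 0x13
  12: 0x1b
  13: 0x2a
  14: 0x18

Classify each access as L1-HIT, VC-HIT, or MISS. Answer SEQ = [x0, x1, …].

SEQ = [MISS, L1-HIT, MISS, L1-HIT, L1-HIT, L1-HIT, MISS, L1-HIT, L1-HIT, MISS, MISS, VC-HIT, MISS, MISS, VC-HIT]

  [0] addr=0x31 blk=12 s=0: MISS | VC []
  [1] addr=0x30 blk=12 s=0: L1-HIT | VC []
  [2] addr=0x49 blk=18 s=2: MISS | VC []
  [3] addr=0x4b blk=18 s=2: L1-HIT | VC []
  [4] addr=0x31 blk=12 s=0: L1-HIT | VC []
  [5] addr=0x48 blk=18 s=2: L1-HIT | VC []
  [6] addr=0x62 blk=24 s=0: MISS | VC [12]
  [7] addr=0x63 blk=24 s=0: L1-HIT | VC [12]
  [8] addr=0x60 blk=24 s=0: L1-HIT | VC [12]
  [9] addr=0x12 blk=4 s=0: MISS | VC [12, 24]
  [10] addr=0x20 blk=8 s=0: MISS | VC [12, 24, 4]
  [11] addr=0x13 blk=4 s=0: VC-HIT | VC [12, 24, 8]
  [12] addr=0x1b blk=6 s=2: MISS | VC [12, 24, 8, 18]
  [13] addr=0x2a blk=10 s=2: MISS | VC [12, 24, 8, 18, 6]
  [14] addr=0x18 blk=6 s=2: VC-HIT | VC [12, 24, 8, 18, 10]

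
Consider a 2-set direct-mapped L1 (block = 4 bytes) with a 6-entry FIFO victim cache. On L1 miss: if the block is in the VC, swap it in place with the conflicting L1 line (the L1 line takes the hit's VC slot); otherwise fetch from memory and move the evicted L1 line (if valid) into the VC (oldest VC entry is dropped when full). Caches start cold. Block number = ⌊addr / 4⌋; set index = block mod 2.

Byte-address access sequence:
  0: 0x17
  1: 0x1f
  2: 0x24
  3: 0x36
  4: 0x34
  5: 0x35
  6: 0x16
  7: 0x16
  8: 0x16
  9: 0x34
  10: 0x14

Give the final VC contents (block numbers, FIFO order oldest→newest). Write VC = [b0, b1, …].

0: 0x17 (blk 5, set 1) → MISS  vc=[]
1: 0x1f (blk 7, set 1) → MISS  vc=[5]
2: 0x24 (blk 9, set 1) → MISS  vc=[5, 7]
3: 0x36 (blk 13, set 1) → MISS  vc=[5, 7, 9]
4: 0x34 (blk 13, set 1) → L1-HIT  vc=[5, 7, 9]
5: 0x35 (blk 13, set 1) → L1-HIT  vc=[5, 7, 9]
6: 0x16 (blk 5, set 1) → VC-HIT  vc=[13, 7, 9]
7: 0x16 (blk 5, set 1) → L1-HIT  vc=[13, 7, 9]
8: 0x16 (blk 5, set 1) → L1-HIT  vc=[13, 7, 9]
9: 0x34 (blk 13, set 1) → VC-HIT  vc=[5, 7, 9]
10: 0x14 (blk 5, set 1) → VC-HIT  vc=[13, 7, 9]

VC = [13, 7, 9]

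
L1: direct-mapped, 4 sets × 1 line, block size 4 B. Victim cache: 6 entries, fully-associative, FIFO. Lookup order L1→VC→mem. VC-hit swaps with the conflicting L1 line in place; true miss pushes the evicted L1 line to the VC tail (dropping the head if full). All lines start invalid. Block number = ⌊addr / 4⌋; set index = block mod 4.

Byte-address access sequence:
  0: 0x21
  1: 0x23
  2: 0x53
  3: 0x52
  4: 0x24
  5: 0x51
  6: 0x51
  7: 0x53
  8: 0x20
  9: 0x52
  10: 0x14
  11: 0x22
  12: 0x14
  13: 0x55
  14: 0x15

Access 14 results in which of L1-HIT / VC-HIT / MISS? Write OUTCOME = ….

OUTCOME = VC-HIT

#0 0x21→b8/s0 MISS; vc=[]
#1 0x23→b8/s0 L1-HIT; vc=[]
#2 0x53→b20/s0 MISS; vc=[8]
#3 0x52→b20/s0 L1-HIT; vc=[8]
#4 0x24→b9/s1 MISS; vc=[8]
#5 0x51→b20/s0 L1-HIT; vc=[8]
#6 0x51→b20/s0 L1-HIT; vc=[8]
#7 0x53→b20/s0 L1-HIT; vc=[8]
#8 0x20→b8/s0 VC-HIT; vc=[20]
#9 0x52→b20/s0 VC-HIT; vc=[8]
#10 0x14→b5/s1 MISS; vc=[8,9]
#11 0x22→b8/s0 VC-HIT; vc=[20,9]
#12 0x14→b5/s1 L1-HIT; vc=[20,9]
#13 0x55→b21/s1 MISS; vc=[20,9,5]
#14 0x15→b5/s1 VC-HIT; vc=[20,9,21]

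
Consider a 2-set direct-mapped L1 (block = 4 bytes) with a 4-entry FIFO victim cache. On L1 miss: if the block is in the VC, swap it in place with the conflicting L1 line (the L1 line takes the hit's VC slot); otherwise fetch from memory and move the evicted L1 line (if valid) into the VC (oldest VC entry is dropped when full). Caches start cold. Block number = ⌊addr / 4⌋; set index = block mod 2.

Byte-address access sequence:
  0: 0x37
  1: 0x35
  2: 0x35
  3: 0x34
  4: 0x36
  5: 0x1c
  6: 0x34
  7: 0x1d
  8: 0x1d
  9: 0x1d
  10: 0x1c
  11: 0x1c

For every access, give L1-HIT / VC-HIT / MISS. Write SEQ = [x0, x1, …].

SEQ = [MISS, L1-HIT, L1-HIT, L1-HIT, L1-HIT, MISS, VC-HIT, VC-HIT, L1-HIT, L1-HIT, L1-HIT, L1-HIT]

  [0] addr=0x37 blk=13 s=1: MISS | VC []
  [1] addr=0x35 blk=13 s=1: L1-HIT | VC []
  [2] addr=0x35 blk=13 s=1: L1-HIT | VC []
  [3] addr=0x34 blk=13 s=1: L1-HIT | VC []
  [4] addr=0x36 blk=13 s=1: L1-HIT | VC []
  [5] addr=0x1c blk=7 s=1: MISS | VC [13]
  [6] addr=0x34 blk=13 s=1: VC-HIT | VC [7]
  [7] addr=0x1d blk=7 s=1: VC-HIT | VC [13]
  [8] addr=0x1d blk=7 s=1: L1-HIT | VC [13]
  [9] addr=0x1d blk=7 s=1: L1-HIT | VC [13]
  [10] addr=0x1c blk=7 s=1: L1-HIT | VC [13]
  [11] addr=0x1c blk=7 s=1: L1-HIT | VC [13]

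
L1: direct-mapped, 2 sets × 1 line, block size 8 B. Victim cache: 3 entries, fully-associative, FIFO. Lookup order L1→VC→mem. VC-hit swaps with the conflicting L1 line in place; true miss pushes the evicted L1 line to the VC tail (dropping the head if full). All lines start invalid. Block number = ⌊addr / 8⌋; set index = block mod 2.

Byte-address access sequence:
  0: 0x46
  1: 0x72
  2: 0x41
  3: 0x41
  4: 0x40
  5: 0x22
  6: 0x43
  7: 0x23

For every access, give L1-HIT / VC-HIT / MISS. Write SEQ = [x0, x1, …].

SEQ = [MISS, MISS, VC-HIT, L1-HIT, L1-HIT, MISS, VC-HIT, VC-HIT]

#0 0x46→b8/s0 MISS; vc=[]
#1 0x72→b14/s0 MISS; vc=[8]
#2 0x41→b8/s0 VC-HIT; vc=[14]
#3 0x41→b8/s0 L1-HIT; vc=[14]
#4 0x40→b8/s0 L1-HIT; vc=[14]
#5 0x22→b4/s0 MISS; vc=[14,8]
#6 0x43→b8/s0 VC-HIT; vc=[14,4]
#7 0x23→b4/s0 VC-HIT; vc=[14,8]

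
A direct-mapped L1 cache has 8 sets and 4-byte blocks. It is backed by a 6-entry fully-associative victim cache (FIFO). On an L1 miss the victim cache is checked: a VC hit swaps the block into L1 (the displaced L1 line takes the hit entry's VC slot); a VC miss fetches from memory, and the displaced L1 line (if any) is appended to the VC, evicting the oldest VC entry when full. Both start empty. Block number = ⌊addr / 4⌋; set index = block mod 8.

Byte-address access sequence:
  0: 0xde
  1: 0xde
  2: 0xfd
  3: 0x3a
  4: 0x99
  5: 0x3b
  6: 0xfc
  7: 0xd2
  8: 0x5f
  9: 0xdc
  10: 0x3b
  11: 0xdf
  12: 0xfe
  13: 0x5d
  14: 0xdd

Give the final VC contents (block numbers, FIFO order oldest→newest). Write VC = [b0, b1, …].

VC = [63, 38, 23]

  [0] addr=0xde blk=55 s=7: MISS | VC []
  [1] addr=0xde blk=55 s=7: L1-HIT | VC []
  [2] addr=0xfd blk=63 s=7: MISS | VC [55]
  [3] addr=0x3a blk=14 s=6: MISS | VC [55]
  [4] addr=0x99 blk=38 s=6: MISS | VC [55, 14]
  [5] addr=0x3b blk=14 s=6: VC-HIT | VC [55, 38]
  [6] addr=0xfc blk=63 s=7: L1-HIT | VC [55, 38]
  [7] addr=0xd2 blk=52 s=4: MISS | VC [55, 38]
  [8] addr=0x5f blk=23 s=7: MISS | VC [55, 38, 63]
  [9] addr=0xdc blk=55 s=7: VC-HIT | VC [23, 38, 63]
  [10] addr=0x3b blk=14 s=6: L1-HIT | VC [23, 38, 63]
  [11] addr=0xdf blk=55 s=7: L1-HIT | VC [23, 38, 63]
  [12] addr=0xfe blk=63 s=7: VC-HIT | VC [23, 38, 55]
  [13] addr=0x5d blk=23 s=7: VC-HIT | VC [63, 38, 55]
  [14] addr=0xdd blk=55 s=7: VC-HIT | VC [63, 38, 23]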